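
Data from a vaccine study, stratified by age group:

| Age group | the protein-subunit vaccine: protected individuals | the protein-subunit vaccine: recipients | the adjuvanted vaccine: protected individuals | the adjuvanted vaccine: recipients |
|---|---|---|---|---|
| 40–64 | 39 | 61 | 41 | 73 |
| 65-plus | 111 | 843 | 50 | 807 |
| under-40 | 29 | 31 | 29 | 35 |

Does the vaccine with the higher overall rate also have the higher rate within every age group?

Yes

40–64: the protein-subunit vaccine 39/61 = 63.9%, the adjuvanted vaccine 41/73 = 56.2% → the protein-subunit vaccine
65-plus: the protein-subunit vaccine 111/843 = 13.2%, the adjuvanted vaccine 50/807 = 6.2% → the protein-subunit vaccine
Under-40: the protein-subunit vaccine 29/31 = 93.5%, the adjuvanted vaccine 29/35 = 82.9% → the protein-subunit vaccine
Overall: the protein-subunit vaccine 179/935 = 19.1%, the adjuvanted vaccine 120/915 = 13.1% → the protein-subunit vaccine
The protein-subunit vaccine wins overall and in every age group — no reversal.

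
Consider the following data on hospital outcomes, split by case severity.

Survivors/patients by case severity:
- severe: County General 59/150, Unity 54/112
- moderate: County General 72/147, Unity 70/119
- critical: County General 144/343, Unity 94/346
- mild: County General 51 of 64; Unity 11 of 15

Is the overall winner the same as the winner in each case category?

No

Severe: County General 59/150 = 39.3%, Unity 54/112 = 48.2% → Unity
Moderate: County General 72/147 = 49.0%, Unity 70/119 = 58.8% → Unity
Critical: County General 144/343 = 42.0%, Unity 94/346 = 27.2% → County General
Mild: County General 51/64 = 79.7%, Unity 11/15 = 73.3% → County General
Overall: County General 326/704 = 46.3%, Unity 229/592 = 38.7% → County General
Neither sweeps: County General wins 2 of 4 groups, Unity wins 2. County General wins overall but not every group — no Simpson reversal.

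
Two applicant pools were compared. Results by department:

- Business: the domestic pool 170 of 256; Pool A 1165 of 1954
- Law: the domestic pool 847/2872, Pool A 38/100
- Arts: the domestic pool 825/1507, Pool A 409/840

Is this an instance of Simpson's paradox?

Business: the domestic pool 170/256 = 66.4%, Pool A 1165/1954 = 59.6% → the domestic pool
Law: the domestic pool 847/2872 = 29.5%, Pool A 38/100 = 38.0% → Pool A
Arts: the domestic pool 825/1507 = 54.7%, Pool A 409/840 = 48.7% → the domestic pool
Overall: the domestic pool 1842/4635 = 39.7%, Pool A 1612/2894 = 55.7% → Pool A
Neither sweeps: the domestic pool wins 2 of 3 groups, Pool A wins 1. Pool A wins overall but not every group — no Simpson reversal.

No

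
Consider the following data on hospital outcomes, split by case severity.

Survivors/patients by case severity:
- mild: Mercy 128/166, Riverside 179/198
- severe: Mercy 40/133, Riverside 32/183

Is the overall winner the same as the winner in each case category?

No

Mild: Mercy 128/166 = 77.1%, Riverside 179/198 = 90.4% → Riverside
Severe: Mercy 40/133 = 30.1%, Riverside 32/183 = 17.5% → Mercy
Overall: Mercy 168/299 = 56.2%, Riverside 211/381 = 55.4% → Mercy
Neither sweeps: Mercy wins 1 of 2 groups, Riverside wins 1. Mercy wins overall but not every group — no Simpson reversal.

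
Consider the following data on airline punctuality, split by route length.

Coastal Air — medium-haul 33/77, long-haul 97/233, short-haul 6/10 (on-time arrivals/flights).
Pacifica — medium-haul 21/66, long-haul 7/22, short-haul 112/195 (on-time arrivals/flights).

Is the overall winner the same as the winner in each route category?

Medium-haul: Coastal Air 33/77 = 42.9%, Pacifica 21/66 = 31.8% → Coastal Air
Long-haul: Coastal Air 97/233 = 41.6%, Pacifica 7/22 = 31.8% → Coastal Air
Short-haul: Coastal Air 6/10 = 60.0%, Pacifica 112/195 = 57.4% → Coastal Air
Overall: Coastal Air 136/320 = 42.5%, Pacifica 140/283 = 49.5% → Pacifica
Coastal Air wins each route group but Pacifica wins overall — the comparison reverses. Coastal Air's flights skew toward long-haul, which has a lower base rate.

No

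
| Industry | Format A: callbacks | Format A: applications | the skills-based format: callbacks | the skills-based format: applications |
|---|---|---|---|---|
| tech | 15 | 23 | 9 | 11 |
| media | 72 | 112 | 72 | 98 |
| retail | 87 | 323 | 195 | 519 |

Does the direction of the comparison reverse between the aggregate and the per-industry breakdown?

No

Tech: Format A 15/23 = 65.2%, the skills-based format 9/11 = 81.8% → the skills-based format
Media: Format A 72/112 = 64.3%, the skills-based format 72/98 = 73.5% → the skills-based format
Retail: Format A 87/323 = 26.9%, the skills-based format 195/519 = 37.6% → the skills-based format
Overall: Format A 174/458 = 38.0%, the skills-based format 276/628 = 43.9% → the skills-based format
The skills-based format wins overall and in every industry group — no reversal.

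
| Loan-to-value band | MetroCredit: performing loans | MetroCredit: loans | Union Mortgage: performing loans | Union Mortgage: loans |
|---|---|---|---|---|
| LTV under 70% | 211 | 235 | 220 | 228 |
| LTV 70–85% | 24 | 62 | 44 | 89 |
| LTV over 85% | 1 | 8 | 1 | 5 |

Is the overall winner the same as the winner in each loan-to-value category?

LTV under 70%: MetroCredit 211/235 = 89.8%, Union Mortgage 220/228 = 96.5% → Union Mortgage
LTV 70–85%: MetroCredit 24/62 = 38.7%, Union Mortgage 44/89 = 49.4% → Union Mortgage
LTV over 85%: MetroCredit 1/8 = 12.5%, Union Mortgage 1/5 = 20.0% → Union Mortgage
Overall: MetroCredit 236/305 = 77.4%, Union Mortgage 265/322 = 82.3% → Union Mortgage
Union Mortgage wins overall and in every loan-to-value group — no reversal.

Yes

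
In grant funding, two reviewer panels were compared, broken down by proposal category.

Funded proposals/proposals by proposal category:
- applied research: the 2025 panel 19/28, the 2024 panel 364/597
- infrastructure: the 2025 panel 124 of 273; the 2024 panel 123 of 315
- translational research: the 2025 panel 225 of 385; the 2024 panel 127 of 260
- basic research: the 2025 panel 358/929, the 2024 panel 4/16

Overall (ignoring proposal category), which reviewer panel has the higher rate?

the 2024 panel

Applied research: the 2025 panel 19/28 = 67.9%, the 2024 panel 364/597 = 61.0% → the 2025 panel
Infrastructure: the 2025 panel 124/273 = 45.4%, the 2024 panel 123/315 = 39.0% → the 2025 panel
Translational research: the 2025 panel 225/385 = 58.4%, the 2024 panel 127/260 = 48.8% → the 2025 panel
Basic research: the 2025 panel 358/929 = 38.5%, the 2024 panel 4/16 = 25.0% → the 2025 panel
Overall: the 2025 panel 726/1615 = 45.0%, the 2024 panel 618/1188 = 52.0% → the 2024 panel
(The 2025 panel wins every proposal group but the 2024 panel wins overall — the 2025 panel's proposals skew toward the low-rate basic research group.)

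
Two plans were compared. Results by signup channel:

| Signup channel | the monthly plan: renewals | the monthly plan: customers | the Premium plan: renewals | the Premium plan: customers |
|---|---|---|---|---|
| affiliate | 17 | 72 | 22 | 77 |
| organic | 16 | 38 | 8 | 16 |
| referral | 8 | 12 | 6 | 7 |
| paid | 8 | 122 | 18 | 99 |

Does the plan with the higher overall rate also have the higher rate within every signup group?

Affiliate: the monthly plan 17/72 = 23.6%, the Premium plan 22/77 = 28.6% → the Premium plan
Organic: the monthly plan 16/38 = 42.1%, the Premium plan 8/16 = 50.0% → the Premium plan
Referral: the monthly plan 8/12 = 66.7%, the Premium plan 6/7 = 85.7% → the Premium plan
Paid: the monthly plan 8/122 = 6.6%, the Premium plan 18/99 = 18.2% → the Premium plan
Overall: the monthly plan 49/244 = 20.1%, the Premium plan 54/199 = 27.1% → the Premium plan
The Premium plan wins overall and in every signup group — no reversal.

Yes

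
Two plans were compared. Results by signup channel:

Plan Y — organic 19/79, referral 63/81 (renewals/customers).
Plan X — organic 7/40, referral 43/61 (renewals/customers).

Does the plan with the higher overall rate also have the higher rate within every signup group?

Organic: Plan Y 19/79 = 24.1%, Plan X 7/40 = 17.5% → Plan Y
Referral: Plan Y 63/81 = 77.8%, Plan X 43/61 = 70.5% → Plan Y
Overall: Plan Y 82/160 = 51.2%, Plan X 50/101 = 49.5% → Plan Y
Plan Y wins overall and in every signup group — no reversal.

Yes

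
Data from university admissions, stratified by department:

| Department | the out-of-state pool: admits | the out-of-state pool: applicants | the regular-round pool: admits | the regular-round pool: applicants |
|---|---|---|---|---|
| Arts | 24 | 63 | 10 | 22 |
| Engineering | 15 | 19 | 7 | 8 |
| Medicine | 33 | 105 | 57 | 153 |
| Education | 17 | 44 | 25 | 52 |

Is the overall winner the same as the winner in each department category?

Arts: the out-of-state pool 24/63 = 38.1%, the regular-round pool 10/22 = 45.5% → the regular-round pool
Engineering: the out-of-state pool 15/19 = 78.9%, the regular-round pool 7/8 = 87.5% → the regular-round pool
Medicine: the out-of-state pool 33/105 = 31.4%, the regular-round pool 57/153 = 37.3% → the regular-round pool
Education: the out-of-state pool 17/44 = 38.6%, the regular-round pool 25/52 = 48.1% → the regular-round pool
Overall: the out-of-state pool 89/231 = 38.5%, the regular-round pool 99/235 = 42.1% → the regular-round pool
The regular-round pool wins overall and in every department group — no reversal.

Yes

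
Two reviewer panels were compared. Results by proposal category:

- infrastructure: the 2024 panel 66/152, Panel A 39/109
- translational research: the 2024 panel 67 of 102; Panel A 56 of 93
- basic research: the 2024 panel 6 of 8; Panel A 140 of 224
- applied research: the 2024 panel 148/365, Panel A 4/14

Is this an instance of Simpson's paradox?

Infrastructure: the 2024 panel 66/152 = 43.4%, Panel A 39/109 = 35.8% → the 2024 panel
Translational research: the 2024 panel 67/102 = 65.7%, Panel A 56/93 = 60.2% → the 2024 panel
Basic research: the 2024 panel 6/8 = 75.0%, Panel A 140/224 = 62.5% → the 2024 panel
Applied research: the 2024 panel 148/365 = 40.5%, Panel A 4/14 = 28.6% → the 2024 panel
Overall: the 2024 panel 287/627 = 45.8%, Panel A 239/440 = 54.3% → Panel A
The 2024 panel wins each proposal group but Panel A wins overall — the comparison reverses. The 2024 panel's proposals skew toward applied research, which has a lower base rate.

Yes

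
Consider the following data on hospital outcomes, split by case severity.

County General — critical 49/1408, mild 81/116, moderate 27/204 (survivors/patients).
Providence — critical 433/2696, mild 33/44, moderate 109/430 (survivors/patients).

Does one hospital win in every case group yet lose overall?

Critical: County General 49/1408 = 3.5%, Providence 433/2696 = 16.1% → Providence
Mild: County General 81/116 = 69.8%, Providence 33/44 = 75.0% → Providence
Moderate: County General 27/204 = 13.2%, Providence 109/430 = 25.3% → Providence
Overall: County General 157/1728 = 9.1%, Providence 575/3170 = 18.1% → Providence
Providence wins overall and in every case group — no reversal.

No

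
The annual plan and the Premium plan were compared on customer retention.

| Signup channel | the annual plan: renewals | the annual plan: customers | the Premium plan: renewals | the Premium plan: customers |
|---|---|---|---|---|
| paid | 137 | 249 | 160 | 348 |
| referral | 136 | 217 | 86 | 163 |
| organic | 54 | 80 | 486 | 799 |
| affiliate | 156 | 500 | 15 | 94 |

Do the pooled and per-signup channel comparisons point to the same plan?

No

Paid: the annual plan 137/249 = 55.0%, the Premium plan 160/348 = 46.0% → the annual plan
Referral: the annual plan 136/217 = 62.7%, the Premium plan 86/163 = 52.8% → the annual plan
Organic: the annual plan 54/80 = 67.5%, the Premium plan 486/799 = 60.8% → the annual plan
Affiliate: the annual plan 156/500 = 31.2%, the Premium plan 15/94 = 16.0% → the annual plan
Overall: the annual plan 483/1046 = 46.2%, the Premium plan 747/1404 = 53.2% → the Premium plan
The annual plan wins each signup group but the Premium plan wins overall — the comparison reverses. The annual plan's customers skew toward affiliate, which has a lower base rate.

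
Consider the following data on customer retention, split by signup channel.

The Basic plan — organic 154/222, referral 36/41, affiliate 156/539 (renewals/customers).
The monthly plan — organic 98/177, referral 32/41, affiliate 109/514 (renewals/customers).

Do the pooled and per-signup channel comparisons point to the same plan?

Yes

Organic: the Basic plan 154/222 = 69.4%, the monthly plan 98/177 = 55.4% → the Basic plan
Referral: the Basic plan 36/41 = 87.8%, the monthly plan 32/41 = 78.0% → the Basic plan
Affiliate: the Basic plan 156/539 = 28.9%, the monthly plan 109/514 = 21.2% → the Basic plan
Overall: the Basic plan 346/802 = 43.1%, the monthly plan 239/732 = 32.7% → the Basic plan
The Basic plan wins overall and in every signup group — no reversal.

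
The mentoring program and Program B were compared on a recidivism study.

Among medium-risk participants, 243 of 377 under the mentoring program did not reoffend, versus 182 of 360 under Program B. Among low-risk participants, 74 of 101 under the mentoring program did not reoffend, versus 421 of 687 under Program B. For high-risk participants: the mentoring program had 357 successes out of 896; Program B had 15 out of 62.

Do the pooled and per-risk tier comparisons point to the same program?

No

Medium-risk: the mentoring program 243/377 = 64.5%, Program B 182/360 = 50.6% → the mentoring program
Low-risk: the mentoring program 74/101 = 73.3%, Program B 421/687 = 61.3% → the mentoring program
High-risk: the mentoring program 357/896 = 39.8%, Program B 15/62 = 24.2% → the mentoring program
Overall: the mentoring program 674/1374 = 49.1%, Program B 618/1109 = 55.7% → Program B
The mentoring program wins each risk group but Program B wins overall — the comparison reverses. The mentoring program's participants skew toward high-risk, which has a lower base rate.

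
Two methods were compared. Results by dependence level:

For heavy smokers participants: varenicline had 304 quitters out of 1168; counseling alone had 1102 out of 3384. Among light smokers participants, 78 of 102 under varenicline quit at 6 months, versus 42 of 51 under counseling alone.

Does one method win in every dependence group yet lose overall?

Heavy smokers: varenicline 304/1168 = 26.0%, counseling alone 1102/3384 = 32.6% → counseling alone
Light smokers: varenicline 78/102 = 76.5%, counseling alone 42/51 = 82.4% → counseling alone
Overall: varenicline 382/1270 = 30.1%, counseling alone 1144/3435 = 33.3% → counseling alone
Counseling alone wins overall and in every dependence group — no reversal.

No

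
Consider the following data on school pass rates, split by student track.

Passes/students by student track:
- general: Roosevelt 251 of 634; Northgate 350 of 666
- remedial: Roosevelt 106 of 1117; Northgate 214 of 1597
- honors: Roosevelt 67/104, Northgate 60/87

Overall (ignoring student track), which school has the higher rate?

General: Roosevelt 251/634 = 39.6%, Northgate 350/666 = 52.6% → Northgate
Remedial: Roosevelt 106/1117 = 9.5%, Northgate 214/1597 = 13.4% → Northgate
Honors: Roosevelt 67/104 = 64.4%, Northgate 60/87 = 69.0% → Northgate
Overall: Roosevelt 424/1855 = 22.9%, Northgate 624/2350 = 26.6% → Northgate

Northgate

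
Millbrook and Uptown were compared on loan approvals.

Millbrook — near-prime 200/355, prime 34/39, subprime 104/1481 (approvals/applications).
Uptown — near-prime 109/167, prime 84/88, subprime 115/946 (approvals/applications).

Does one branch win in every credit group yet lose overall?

Near-prime: Millbrook 200/355 = 56.3%, Uptown 109/167 = 65.3% → Uptown
Prime: Millbrook 34/39 = 87.2%, Uptown 84/88 = 95.5% → Uptown
Subprime: Millbrook 104/1481 = 7.0%, Uptown 115/946 = 12.2% → Uptown
Overall: Millbrook 338/1875 = 18.0%, Uptown 308/1201 = 25.6% → Uptown
Uptown wins overall and in every credit group — no reversal.

No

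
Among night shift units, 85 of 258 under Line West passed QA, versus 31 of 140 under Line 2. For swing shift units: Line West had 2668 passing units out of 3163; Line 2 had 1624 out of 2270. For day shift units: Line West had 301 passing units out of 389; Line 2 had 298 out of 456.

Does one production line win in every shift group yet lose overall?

Night shift: Line West 85/258 = 32.9%, Line 2 31/140 = 22.1% → Line West
Swing shift: Line West 2668/3163 = 84.4%, Line 2 1624/2270 = 71.5% → Line West
Day shift: Line West 301/389 = 77.4%, Line 2 298/456 = 65.4% → Line West
Overall: Line West 3054/3810 = 80.2%, Line 2 1953/2866 = 68.1% → Line West
Line West wins overall and in every shift group — no reversal.

No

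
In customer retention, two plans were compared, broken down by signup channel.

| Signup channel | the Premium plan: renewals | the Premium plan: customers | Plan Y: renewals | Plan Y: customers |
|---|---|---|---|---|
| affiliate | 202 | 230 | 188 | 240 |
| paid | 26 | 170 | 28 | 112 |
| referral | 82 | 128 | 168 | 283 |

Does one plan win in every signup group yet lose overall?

Affiliate: the Premium plan 202/230 = 87.8%, Plan Y 188/240 = 78.3% → the Premium plan
Paid: the Premium plan 26/170 = 15.3%, Plan Y 28/112 = 25.0% → Plan Y
Referral: the Premium plan 82/128 = 64.1%, Plan Y 168/283 = 59.4% → the Premium plan
Overall: the Premium plan 310/528 = 58.7%, Plan Y 384/635 = 60.5% → Plan Y
Neither sweeps: the Premium plan wins 2 of 3 groups, Plan Y wins 1. Plan Y wins overall but not every group — no Simpson reversal.

No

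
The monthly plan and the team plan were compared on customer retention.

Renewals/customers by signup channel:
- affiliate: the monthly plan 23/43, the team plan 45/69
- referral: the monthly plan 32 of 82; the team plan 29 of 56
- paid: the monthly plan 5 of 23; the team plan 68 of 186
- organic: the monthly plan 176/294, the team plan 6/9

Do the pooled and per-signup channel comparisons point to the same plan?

No

Affiliate: the monthly plan 23/43 = 53.5%, the team plan 45/69 = 65.2% → the team plan
Referral: the monthly plan 32/82 = 39.0%, the team plan 29/56 = 51.8% → the team plan
Paid: the monthly plan 5/23 = 21.7%, the team plan 68/186 = 36.6% → the team plan
Organic: the monthly plan 176/294 = 59.9%, the team plan 6/9 = 66.7% → the team plan
Overall: the monthly plan 236/442 = 53.4%, the team plan 148/320 = 46.2% → the monthly plan
The team plan wins each signup group but the monthly plan wins overall — the comparison reverses. The team plan's customers skew toward paid, which has a lower base rate.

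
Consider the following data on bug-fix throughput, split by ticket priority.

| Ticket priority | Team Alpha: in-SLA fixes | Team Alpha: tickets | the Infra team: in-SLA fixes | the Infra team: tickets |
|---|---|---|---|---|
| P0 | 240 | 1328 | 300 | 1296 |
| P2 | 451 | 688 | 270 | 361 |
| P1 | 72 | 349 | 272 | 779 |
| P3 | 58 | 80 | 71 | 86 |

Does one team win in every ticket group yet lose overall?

P0: Team Alpha 240/1328 = 18.1%, the Infra team 300/1296 = 23.1% → the Infra team
P2: Team Alpha 451/688 = 65.6%, the Infra team 270/361 = 74.8% → the Infra team
P1: Team Alpha 72/349 = 20.6%, the Infra team 272/779 = 34.9% → the Infra team
P3: Team Alpha 58/80 = 72.5%, the Infra team 71/86 = 82.6% → the Infra team
Overall: Team Alpha 821/2445 = 33.6%, the Infra team 913/2522 = 36.2% → the Infra team
The Infra team wins overall and in every ticket group — no reversal.

No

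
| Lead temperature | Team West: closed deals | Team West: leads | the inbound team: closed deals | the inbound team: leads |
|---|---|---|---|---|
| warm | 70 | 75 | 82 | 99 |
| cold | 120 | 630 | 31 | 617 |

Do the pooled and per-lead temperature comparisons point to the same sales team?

Yes

Warm: Team West 70/75 = 93.3%, the inbound team 82/99 = 82.8% → Team West
Cold: Team West 120/630 = 19.0%, the inbound team 31/617 = 5.0% → Team West
Overall: Team West 190/705 = 27.0%, the inbound team 113/716 = 15.8% → Team West
Team West wins overall and in every lead group — no reversal.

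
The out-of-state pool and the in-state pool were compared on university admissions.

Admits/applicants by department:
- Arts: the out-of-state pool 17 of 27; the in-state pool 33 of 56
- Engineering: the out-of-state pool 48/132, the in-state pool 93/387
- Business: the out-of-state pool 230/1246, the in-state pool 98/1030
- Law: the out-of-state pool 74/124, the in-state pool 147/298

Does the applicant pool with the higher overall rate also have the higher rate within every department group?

Yes

Arts: the out-of-state pool 17/27 = 63.0%, the in-state pool 33/56 = 58.9% → the out-of-state pool
Engineering: the out-of-state pool 48/132 = 36.4%, the in-state pool 93/387 = 24.0% → the out-of-state pool
Business: the out-of-state pool 230/1246 = 18.5%, the in-state pool 98/1030 = 9.5% → the out-of-state pool
Law: the out-of-state pool 74/124 = 59.7%, the in-state pool 147/298 = 49.3% → the out-of-state pool
Overall: the out-of-state pool 369/1529 = 24.1%, the in-state pool 371/1771 = 20.9% → the out-of-state pool
The out-of-state pool wins overall and in every department group — no reversal.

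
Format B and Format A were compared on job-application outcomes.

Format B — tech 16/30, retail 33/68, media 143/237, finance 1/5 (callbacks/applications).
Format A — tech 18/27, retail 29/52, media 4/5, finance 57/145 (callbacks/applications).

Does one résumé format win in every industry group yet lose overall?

Yes

Tech: Format B 16/30 = 53.3%, Format A 18/27 = 66.7% → Format A
Retail: Format B 33/68 = 48.5%, Format A 29/52 = 55.8% → Format A
Media: Format B 143/237 = 60.3%, Format A 4/5 = 80.0% → Format A
Finance: Format B 1/5 = 20.0%, Format A 57/145 = 39.3% → Format A
Overall: Format B 193/340 = 56.8%, Format A 108/229 = 47.2% → Format B
Format A wins each industry group but Format B wins overall — the comparison reverses. Format A's applications skew toward finance, which has a lower base rate.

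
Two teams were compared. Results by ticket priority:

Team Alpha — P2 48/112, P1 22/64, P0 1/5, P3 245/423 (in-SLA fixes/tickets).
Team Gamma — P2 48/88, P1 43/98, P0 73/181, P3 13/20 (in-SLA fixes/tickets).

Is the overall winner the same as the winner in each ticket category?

P2: Team Alpha 48/112 = 42.9%, Team Gamma 48/88 = 54.5% → Team Gamma
P1: Team Alpha 22/64 = 34.4%, Team Gamma 43/98 = 43.9% → Team Gamma
P0: Team Alpha 1/5 = 20.0%, Team Gamma 73/181 = 40.3% → Team Gamma
P3: Team Alpha 245/423 = 57.9%, Team Gamma 13/20 = 65.0% → Team Gamma
Overall: Team Alpha 316/604 = 52.3%, Team Gamma 177/387 = 45.7% → Team Alpha
Team Gamma wins each ticket group but Team Alpha wins overall — the comparison reverses. Team Gamma's tickets skew toward P0, which has a lower base rate.

No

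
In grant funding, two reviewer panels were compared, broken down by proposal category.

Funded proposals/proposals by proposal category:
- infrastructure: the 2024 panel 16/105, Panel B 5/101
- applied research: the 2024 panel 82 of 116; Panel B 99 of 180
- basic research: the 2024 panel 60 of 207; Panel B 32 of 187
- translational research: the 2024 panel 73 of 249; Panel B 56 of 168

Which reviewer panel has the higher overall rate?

the 2024 panel

Infrastructure: the 2024 panel 16/105 = 15.2%, Panel B 5/101 = 5.0% → the 2024 panel
Applied research: the 2024 panel 82/116 = 70.7%, Panel B 99/180 = 55.0% → the 2024 panel
Basic research: the 2024 panel 60/207 = 29.0%, Panel B 32/187 = 17.1% → the 2024 panel
Translational research: the 2024 panel 73/249 = 29.3%, Panel B 56/168 = 33.3% → Panel B
Overall: the 2024 panel 231/677 = 34.1%, Panel B 192/636 = 30.2% → the 2024 panel
(Neither sweeps every proposal group, but the 2024 panel has the higher pooled rate.)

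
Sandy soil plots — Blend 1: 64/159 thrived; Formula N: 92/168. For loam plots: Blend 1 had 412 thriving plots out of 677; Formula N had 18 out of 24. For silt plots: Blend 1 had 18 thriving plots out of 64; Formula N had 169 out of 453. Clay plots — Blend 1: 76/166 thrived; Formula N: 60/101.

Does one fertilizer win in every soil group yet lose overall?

Sandy soil: Blend 1 64/159 = 40.3%, Formula N 92/168 = 54.8% → Formula N
Loam: Blend 1 412/677 = 60.9%, Formula N 18/24 = 75.0% → Formula N
Silt: Blend 1 18/64 = 28.1%, Formula N 169/453 = 37.3% → Formula N
Clay: Blend 1 76/166 = 45.8%, Formula N 60/101 = 59.4% → Formula N
Overall: Blend 1 570/1066 = 53.5%, Formula N 339/746 = 45.4% → Blend 1
Formula N wins each soil group but Blend 1 wins overall — the comparison reverses. Formula N's plots skew toward silt, which has a lower base rate.

Yes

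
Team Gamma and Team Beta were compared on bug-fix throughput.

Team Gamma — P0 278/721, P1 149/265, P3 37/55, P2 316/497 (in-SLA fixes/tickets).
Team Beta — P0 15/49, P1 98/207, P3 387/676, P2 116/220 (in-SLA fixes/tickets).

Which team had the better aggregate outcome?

P0: Team Gamma 278/721 = 38.6%, Team Beta 15/49 = 30.6% → Team Gamma
P1: Team Gamma 149/265 = 56.2%, Team Beta 98/207 = 47.3% → Team Gamma
P3: Team Gamma 37/55 = 67.3%, Team Beta 387/676 = 57.2% → Team Gamma
P2: Team Gamma 316/497 = 63.6%, Team Beta 116/220 = 52.7% → Team Gamma
Overall: Team Gamma 780/1538 = 50.7%, Team Beta 616/1152 = 53.5% → Team Beta
(Team Gamma wins every ticket group but Team Beta wins overall — Team Gamma's tickets skew toward the low-rate P0 group.)

Team Beta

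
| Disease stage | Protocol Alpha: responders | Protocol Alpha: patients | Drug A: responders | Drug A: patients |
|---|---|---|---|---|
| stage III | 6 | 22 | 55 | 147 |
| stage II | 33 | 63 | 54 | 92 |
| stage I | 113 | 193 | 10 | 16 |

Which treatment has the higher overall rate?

Stage III: Protocol Alpha 6/22 = 27.3%, Drug A 55/147 = 37.4% → Drug A
Stage II: Protocol Alpha 33/63 = 52.4%, Drug A 54/92 = 58.7% → Drug A
Stage I: Protocol Alpha 113/193 = 58.5%, Drug A 10/16 = 62.5% → Drug A
Overall: Protocol Alpha 152/278 = 54.7%, Drug A 119/255 = 46.7% → Protocol Alpha
(Drug A wins every disease group but Protocol Alpha wins overall — Drug A's patients skew toward the low-rate stage III group.)

Protocol Alpha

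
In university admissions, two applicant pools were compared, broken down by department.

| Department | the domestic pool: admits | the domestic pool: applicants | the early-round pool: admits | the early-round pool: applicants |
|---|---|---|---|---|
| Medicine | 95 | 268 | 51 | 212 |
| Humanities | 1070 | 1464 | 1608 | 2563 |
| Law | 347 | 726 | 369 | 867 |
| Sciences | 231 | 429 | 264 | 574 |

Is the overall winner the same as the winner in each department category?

Yes

Medicine: the domestic pool 95/268 = 35.4%, the early-round pool 51/212 = 24.1% → the domestic pool
Humanities: the domestic pool 1070/1464 = 73.1%, the early-round pool 1608/2563 = 62.7% → the domestic pool
Law: the domestic pool 347/726 = 47.8%, the early-round pool 369/867 = 42.6% → the domestic pool
Sciences: the domestic pool 231/429 = 53.8%, the early-round pool 264/574 = 46.0% → the domestic pool
Overall: the domestic pool 1743/2887 = 60.4%, the early-round pool 2292/4216 = 54.4% → the domestic pool
The domestic pool wins overall and in every department group — no reversal.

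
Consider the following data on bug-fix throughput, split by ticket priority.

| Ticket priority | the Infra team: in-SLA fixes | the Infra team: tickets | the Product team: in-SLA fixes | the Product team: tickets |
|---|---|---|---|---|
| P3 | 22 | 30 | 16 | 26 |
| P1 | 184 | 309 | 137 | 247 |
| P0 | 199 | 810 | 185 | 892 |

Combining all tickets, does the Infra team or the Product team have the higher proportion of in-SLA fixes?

the Infra team

P3: the Infra team 22/30 = 73.3%, the Product team 16/26 = 61.5% → the Infra team
P1: the Infra team 184/309 = 59.5%, the Product team 137/247 = 55.5% → the Infra team
P0: the Infra team 199/810 = 24.6%, the Product team 185/892 = 20.7% → the Infra team
Overall: the Infra team 405/1149 = 35.2%, the Product team 338/1165 = 29.0% → the Infra team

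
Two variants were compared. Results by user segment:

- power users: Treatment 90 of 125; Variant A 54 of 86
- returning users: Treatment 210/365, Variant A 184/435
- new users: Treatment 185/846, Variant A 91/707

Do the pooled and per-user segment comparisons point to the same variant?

Power users: Treatment 90/125 = 72.0%, Variant A 54/86 = 62.8% → Treatment
Returning users: Treatment 210/365 = 57.5%, Variant A 184/435 = 42.3% → Treatment
New users: Treatment 185/846 = 21.9%, Variant A 91/707 = 12.9% → Treatment
Overall: Treatment 485/1336 = 36.3%, Variant A 329/1228 = 26.8% → Treatment
Treatment wins overall and in every user group — no reversal.

Yes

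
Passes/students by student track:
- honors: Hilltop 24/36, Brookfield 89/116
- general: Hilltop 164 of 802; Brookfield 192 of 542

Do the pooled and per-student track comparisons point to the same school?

Honors: Hilltop 24/36 = 66.7%, Brookfield 89/116 = 76.7% → Brookfield
General: Hilltop 164/802 = 20.4%, Brookfield 192/542 = 35.4% → Brookfield
Overall: Hilltop 188/838 = 22.4%, Brookfield 281/658 = 42.7% → Brookfield
Brookfield wins overall and in every student group — no reversal.

Yes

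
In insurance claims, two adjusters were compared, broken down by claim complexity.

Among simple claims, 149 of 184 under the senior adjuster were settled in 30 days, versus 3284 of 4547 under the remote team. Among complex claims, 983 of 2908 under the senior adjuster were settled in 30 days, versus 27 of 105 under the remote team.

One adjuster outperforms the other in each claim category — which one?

the senior adjuster

Simple: the senior adjuster 149/184 = 81.0%, the remote team 3284/4547 = 72.2% → the senior adjuster
Complex: the senior adjuster 983/2908 = 33.8%, the remote team 27/105 = 25.7% → the senior adjuster
The senior adjuster has the higher rate in both groups.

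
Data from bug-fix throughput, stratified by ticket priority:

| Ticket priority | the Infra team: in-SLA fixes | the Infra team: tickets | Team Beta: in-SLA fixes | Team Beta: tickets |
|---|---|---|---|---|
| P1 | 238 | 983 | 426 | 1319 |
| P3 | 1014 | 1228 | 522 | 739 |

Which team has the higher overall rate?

the Infra team

P1: the Infra team 238/983 = 24.2%, Team Beta 426/1319 = 32.3% → Team Beta
P3: the Infra team 1014/1228 = 82.6%, Team Beta 522/739 = 70.6% → the Infra team
Overall: the Infra team 1252/2211 = 56.6%, Team Beta 948/2058 = 46.1% → the Infra team
(Neither sweeps every ticket group, but the Infra team has the higher pooled rate.)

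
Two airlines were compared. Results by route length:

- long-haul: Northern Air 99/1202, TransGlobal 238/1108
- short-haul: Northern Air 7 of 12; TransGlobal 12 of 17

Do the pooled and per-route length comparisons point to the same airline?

Yes

Long-haul: Northern Air 99/1202 = 8.2%, TransGlobal 238/1108 = 21.5% → TransGlobal
Short-haul: Northern Air 7/12 = 58.3%, TransGlobal 12/17 = 70.6% → TransGlobal
Overall: Northern Air 106/1214 = 8.7%, TransGlobal 250/1125 = 22.2% → TransGlobal
TransGlobal wins overall and in every route group — no reversal.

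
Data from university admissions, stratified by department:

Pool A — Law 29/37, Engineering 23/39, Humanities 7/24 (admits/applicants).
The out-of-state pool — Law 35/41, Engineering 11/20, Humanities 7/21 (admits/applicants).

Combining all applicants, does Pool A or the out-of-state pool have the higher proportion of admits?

Law: Pool A 29/37 = 78.4%, the out-of-state pool 35/41 = 85.4% → the out-of-state pool
Engineering: Pool A 23/39 = 59.0%, the out-of-state pool 11/20 = 55.0% → Pool A
Humanities: Pool A 7/24 = 29.2%, the out-of-state pool 7/21 = 33.3% → the out-of-state pool
Overall: Pool A 59/100 = 59.0%, the out-of-state pool 53/82 = 64.6% → the out-of-state pool
(Neither sweeps every department group, but the out-of-state pool has the higher pooled rate.)

the out-of-state pool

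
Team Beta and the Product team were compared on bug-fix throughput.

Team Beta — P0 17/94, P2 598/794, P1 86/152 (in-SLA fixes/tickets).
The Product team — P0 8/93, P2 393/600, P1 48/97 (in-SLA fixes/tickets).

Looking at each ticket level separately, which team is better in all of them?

P0: Team Beta 17/94 = 18.1%, the Product team 8/93 = 8.6% → Team Beta
P2: Team Beta 598/794 = 75.3%, the Product team 393/600 = 65.5% → Team Beta
P1: Team Beta 86/152 = 56.6%, the Product team 48/97 = 49.5% → Team Beta
Team Beta has the higher rate in all 3 groups.

Team Beta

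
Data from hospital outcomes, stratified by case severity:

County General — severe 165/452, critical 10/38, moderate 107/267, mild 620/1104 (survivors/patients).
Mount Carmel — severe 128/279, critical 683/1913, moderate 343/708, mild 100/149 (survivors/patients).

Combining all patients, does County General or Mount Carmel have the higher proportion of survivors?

County General

Severe: County General 165/452 = 36.5%, Mount Carmel 128/279 = 45.9% → Mount Carmel
Critical: County General 10/38 = 26.3%, Mount Carmel 683/1913 = 35.7% → Mount Carmel
Moderate: County General 107/267 = 40.1%, Mount Carmel 343/708 = 48.4% → Mount Carmel
Mild: County General 620/1104 = 56.2%, Mount Carmel 100/149 = 67.1% → Mount Carmel
Overall: County General 902/1861 = 48.5%, Mount Carmel 1254/3049 = 41.1% → County General
(Mount Carmel wins every case group but County General wins overall — Mount Carmel's patients skew toward the low-rate critical group.)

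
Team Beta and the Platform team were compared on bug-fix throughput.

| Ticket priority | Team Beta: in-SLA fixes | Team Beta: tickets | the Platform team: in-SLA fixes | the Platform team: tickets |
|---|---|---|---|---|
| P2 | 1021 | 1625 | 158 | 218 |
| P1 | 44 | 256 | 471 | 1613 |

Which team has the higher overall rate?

Team Beta

P2: Team Beta 1021/1625 = 62.8%, the Platform team 158/218 = 72.5% → the Platform team
P1: Team Beta 44/256 = 17.2%, the Platform team 471/1613 = 29.2% → the Platform team
Overall: Team Beta 1065/1881 = 56.6%, the Platform team 629/1831 = 34.4% → Team Beta
(The Platform team wins every ticket group but Team Beta wins overall — the Platform team's tickets skew toward the low-rate P1 group.)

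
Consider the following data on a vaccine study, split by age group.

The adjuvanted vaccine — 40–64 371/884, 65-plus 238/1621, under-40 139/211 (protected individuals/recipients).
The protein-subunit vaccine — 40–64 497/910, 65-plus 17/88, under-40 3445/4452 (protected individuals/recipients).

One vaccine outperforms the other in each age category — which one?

40–64: the adjuvanted vaccine 371/884 = 42.0%, the protein-subunit vaccine 497/910 = 54.6% → the protein-subunit vaccine
65-plus: the adjuvanted vaccine 238/1621 = 14.7%, the protein-subunit vaccine 17/88 = 19.3% → the protein-subunit vaccine
Under-40: the adjuvanted vaccine 139/211 = 65.9%, the protein-subunit vaccine 3445/4452 = 77.4% → the protein-subunit vaccine
The protein-subunit vaccine has the higher rate in all 3 groups.

the protein-subunit vaccine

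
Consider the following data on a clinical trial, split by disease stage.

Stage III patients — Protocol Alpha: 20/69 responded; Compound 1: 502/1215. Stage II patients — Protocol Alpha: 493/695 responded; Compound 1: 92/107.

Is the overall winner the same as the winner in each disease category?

Stage III: Protocol Alpha 20/69 = 29.0%, Compound 1 502/1215 = 41.3% → Compound 1
Stage II: Protocol Alpha 493/695 = 70.9%, Compound 1 92/107 = 86.0% → Compound 1
Overall: Protocol Alpha 513/764 = 67.1%, Compound 1 594/1322 = 44.9% → Protocol Alpha
Compound 1 wins each disease group but Protocol Alpha wins overall — the comparison reverses. Compound 1's patients skew toward stage III, which has a lower base rate.

No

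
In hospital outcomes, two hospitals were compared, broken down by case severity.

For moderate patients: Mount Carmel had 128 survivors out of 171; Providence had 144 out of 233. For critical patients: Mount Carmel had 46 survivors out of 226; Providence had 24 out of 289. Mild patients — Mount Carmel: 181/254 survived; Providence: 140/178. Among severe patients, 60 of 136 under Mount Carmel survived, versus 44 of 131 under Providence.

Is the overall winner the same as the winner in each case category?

No

Moderate: Mount Carmel 128/171 = 74.9%, Providence 144/233 = 61.8% → Mount Carmel
Critical: Mount Carmel 46/226 = 20.4%, Providence 24/289 = 8.3% → Mount Carmel
Mild: Mount Carmel 181/254 = 71.3%, Providence 140/178 = 78.7% → Providence
Severe: Mount Carmel 60/136 = 44.1%, Providence 44/131 = 33.6% → Mount Carmel
Overall: Mount Carmel 415/787 = 52.7%, Providence 352/831 = 42.4% → Mount Carmel
Neither sweeps: Mount Carmel wins 3 of 4 groups, Providence wins 1. Mount Carmel wins overall but not every group — no Simpson reversal.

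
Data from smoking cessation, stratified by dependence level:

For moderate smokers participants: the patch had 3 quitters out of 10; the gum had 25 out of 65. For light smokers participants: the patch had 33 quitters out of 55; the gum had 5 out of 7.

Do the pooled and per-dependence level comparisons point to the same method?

Moderate smokers: the patch 3/10 = 30.0%, the gum 25/65 = 38.5% → the gum
Light smokers: the patch 33/55 = 60.0%, the gum 5/7 = 71.4% → the gum
Overall: the patch 36/65 = 55.4%, the gum 30/72 = 41.7% → the patch
The gum wins each dependence group but the patch wins overall — the comparison reverses. The gum's participants skew toward moderate smokers, which has a lower base rate.

No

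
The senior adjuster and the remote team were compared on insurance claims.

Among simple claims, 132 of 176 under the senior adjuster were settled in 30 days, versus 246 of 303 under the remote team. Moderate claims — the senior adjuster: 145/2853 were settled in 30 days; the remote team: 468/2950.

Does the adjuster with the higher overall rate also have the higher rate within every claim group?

Simple: the senior adjuster 132/176 = 75.0%, the remote team 246/303 = 81.2% → the remote team
Moderate: the senior adjuster 145/2853 = 5.1%, the remote team 468/2950 = 15.9% → the remote team
Overall: the senior adjuster 277/3029 = 9.1%, the remote team 714/3253 = 21.9% → the remote team
The remote team wins overall and in every claim group — no reversal.

Yes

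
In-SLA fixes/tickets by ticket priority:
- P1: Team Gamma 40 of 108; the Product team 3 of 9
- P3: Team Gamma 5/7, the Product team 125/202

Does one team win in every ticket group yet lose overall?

P1: Team Gamma 40/108 = 37.0%, the Product team 3/9 = 33.3% → Team Gamma
P3: Team Gamma 5/7 = 71.4%, the Product team 125/202 = 61.9% → Team Gamma
Overall: Team Gamma 45/115 = 39.1%, the Product team 128/211 = 60.7% → the Product team
Team Gamma wins each ticket group but the Product team wins overall — the comparison reverses. Team Gamma's tickets skew toward P1, which has a lower base rate.

Yes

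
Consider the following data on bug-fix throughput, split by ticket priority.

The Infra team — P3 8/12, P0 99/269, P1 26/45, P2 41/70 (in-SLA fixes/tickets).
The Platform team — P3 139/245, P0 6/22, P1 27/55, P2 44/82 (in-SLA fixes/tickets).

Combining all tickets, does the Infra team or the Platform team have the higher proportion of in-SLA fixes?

P3: the Infra team 8/12 = 66.7%, the Platform team 139/245 = 56.7% → the Infra team
P0: the Infra team 99/269 = 36.8%, the Platform team 6/22 = 27.3% → the Infra team
P1: the Infra team 26/45 = 57.8%, the Platform team 27/55 = 49.1% → the Infra team
P2: the Infra team 41/70 = 58.6%, the Platform team 44/82 = 53.7% → the Infra team
Overall: the Infra team 174/396 = 43.9%, the Platform team 216/404 = 53.5% → the Platform team
(The Infra team wins every ticket group but the Platform team wins overall — the Infra team's tickets skew toward the low-rate P0 group.)

the Platform team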